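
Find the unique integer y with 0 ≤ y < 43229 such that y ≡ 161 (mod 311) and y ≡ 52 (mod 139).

31883

311⁻¹ mod 139: 311·59 ≡ 1 (mod 139), so 311⁻¹ ≡ 59.
y = 161 + 311·((52 − 161)·59 mod 139) = 161 + 311·102 = 31883.
Check: 31883 mod 311 = 161, 31883 mod 139 = 52. ✓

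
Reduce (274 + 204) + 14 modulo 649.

492

274 + 204 = 478
478 + 14 = 492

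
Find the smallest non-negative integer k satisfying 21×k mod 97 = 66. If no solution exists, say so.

17

gcd(21, 97) = 1, so a unique solution mod 97 exists.
21⁻¹ ≡ 37 (mod 97).
k ≡ 37×66 ≡ 17 (mod 97).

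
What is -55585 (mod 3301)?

532

-55585 = -17*3301 + 532, so -55585 ≡ 532 (mod 3301).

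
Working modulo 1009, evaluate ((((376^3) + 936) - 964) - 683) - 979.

557

(376)^3 ≡ 229 (mod 1009)
229 + 936 = 1165 ≡ 156 (mod 1009)
156 - 964 = -808 ≡ 201 (mod 1009)
201 - 683 = -482 ≡ 527 (mod 1009)
527 - 979 = -452 ≡ 557 (mod 1009)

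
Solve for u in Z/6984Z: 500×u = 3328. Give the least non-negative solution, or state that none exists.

1166

gcd(500, 6984) = 4, and 4 | 3328, so solutions exist.
Divide through by 4: 125×u ≡ 832 (mod 1746).
125⁻¹ ≡ 1313 (mod 1746).
u ≡ 1313×832 ≡ 1166 (mod 1746).
The smallest non-negative solution is u = 1166.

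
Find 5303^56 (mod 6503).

56 in binary is 111000, i.e. 56 = 32 + 16 + 8.
5303^1 ≡ 5303 (mod 6503)
5303^2 ≡ 5303^2 = 28121809 ≡ 2837 (mod 6503)
5303^4 ≡ 2837^2 = 8048569 ≡ 4358 (mod 6503)
5303^8 ≡ 4358^2 = 18992164 ≡ 3404 (mod 6503)
5303^16 ≡ 3404^2 = 11587216 ≡ 5373 (mod 6503)
5303^32 ≡ 5373^2 = 28869129 ≡ 2312 (mod 6503)
5303^56 = 5303^32 · 5303^16 · 5303^8 ≡ 2312 · 5373 · 3404 (mod 6503).
Accumulate the product:
2312 · 5373 = 12422376 ≡ 1646
1646 · 3404 = 5602984 ≡ 3901

3901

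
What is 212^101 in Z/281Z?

144

Using repeated squaring:
101 in binary is 1100101, i.e. 101 = 64 + 32 + 4 + 1.
212^1 ≡ 212 (mod 281)
212^2 ≡ 212^2 = 44944 ≡ 265 (mod 281)
212^4 ≡ 265^2 = 70225 ≡ 256 (mod 281)
212^8 ≡ 256^2 = 65536 ≡ 63 (mod 281)
212^16 ≡ 63^2 = 3969 ≡ 35 (mod 281)
212^32 ≡ 35^2 = 1225 ≡ 101 (mod 281)
212^64 ≡ 101^2 = 10201 ≡ 85 (mod 281)
212^101 = 212^64 × 212^32 × 212^4 × 212^1 ≡ 85 × 101 × 256 × 212 (mod 281).
Accumulate the product:
85 × 101 = 8585 ≡ 155
155 × 256 = 39680 ≡ 59
59 × 212 = 12508 ≡ 144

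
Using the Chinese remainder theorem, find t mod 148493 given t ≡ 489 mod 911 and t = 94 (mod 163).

911⁻¹ mod 163: 911·90 ≡ 1 (mod 163), so 911⁻¹ ≡ 90.
t = 489 + 911·((94 − 489)·90 mod 163) = 489 + 911·147 = 134406.
Check: 134406 mod 911 = 489, 134406 mod 163 = 94. ✓

134406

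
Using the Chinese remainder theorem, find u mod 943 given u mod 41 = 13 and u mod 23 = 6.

41⁻¹ mod 23: 41*9 ≡ 1 (mod 23), so 41⁻¹ ≡ 9.
u = 13 + 41*((6 − 13)*9 mod 23) = 13 + 41*6 = 259.
Check: 259 mod 41 = 13, 259 mod 23 = 6. ✓

259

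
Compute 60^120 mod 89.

60^1 ≡ 60 (mod 89)
60^2 ≡ 60^2 = 3600 ≡ 40 (mod 89)
60^4 ≡ 40^2 = 1600 ≡ 87 (mod 89)
60^8 ≡ 87^2 = 7569 ≡ 4 (mod 89)
60^16 ≡ 4^2 = 16 (mod 89)
60^32 ≡ 16^2 = 256 ≡ 78 (mod 89)
60^64 ≡ 78^2 = 6084 ≡ 32 (mod 89)
60^120 = 60^64 · 60^32 · 60^16 · 60^8 ≡ 32 · 78 · 16 · 4 (mod 89).
Accumulate the product:
32 · 78 = 2496 ≡ 4
4 · 16 = 64
64 · 4 = 256 ≡ 78

78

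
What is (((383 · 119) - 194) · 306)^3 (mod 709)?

539

383 · 119 = 45577 ≡ 201 (mod 709)
201 - 194 = 7
7 · 306 = 2142 ≡ 15 (mod 709)
(15)^3 ≡ 539 (mod 709)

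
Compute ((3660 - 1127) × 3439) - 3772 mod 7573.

5838

3660 - 1127 = 2533
2533 × 3439 = 8710987 ≡ 2037 (mod 7573)
2037 - 3772 = -1735 ≡ 5838 (mod 7573)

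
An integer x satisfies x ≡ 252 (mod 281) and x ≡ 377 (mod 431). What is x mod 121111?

281⁻¹ mod 431: 281*204 ≡ 1 (mod 431), so 281⁻¹ ≡ 204.
x = 252 + 281*((377 − 252)*204 mod 431) = 252 + 281*71 = 20203.
Check: 20203 mod 281 = 252, 20203 mod 431 = 377. ✓

20203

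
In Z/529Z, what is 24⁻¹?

507

529 = 22*24 + 1
24 = 24*1 + 0
gcd(24, 529) = 1, so the inverse exists.
Back-substitute for 1:
1 = 1*529 − 22*24
So 24⁻¹ ≡ −22 ≡ 507 (mod 529).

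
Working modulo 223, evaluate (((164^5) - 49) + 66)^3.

(164)^5 ≡ 98 (mod 223)
98 - 49 = 49
49 + 66 = 115
(115)^3 ≡ 15 (mod 223)

15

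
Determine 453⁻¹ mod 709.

36

By the extended Euclidean algorithm:
709 = 1*453 + 256
453 = 1*256 + 197
256 = 1*197 + 59
197 = 3*59 + 20
59 = 2*20 + 19
20 = 1*19 + 1
19 = 19*1 + 0
gcd(453, 709) = 1, so the inverse exists.
Back-substitute for 1:
1 = 1*20 − 1*19
  = −1*59 + 3*20
  = 3*197 − 10*59
  = −10*256 + 13*197
  = 13*453 − 23*256
  = −23*709 + 36*453
So 453⁻¹ ≡ 36 (mod 709).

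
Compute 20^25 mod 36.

By square-and-multiply:
25 in binary is 11001, i.e. 25 = 16 + 8 + 1.
20^1 ≡ 20 (mod 36)
20^2 ≡ 20^2 = 400 ≡ 4 (mod 36)
20^4 ≡ 4^2 = 16 (mod 36)
20^8 ≡ 16^2 = 256 ≡ 4 (mod 36)
20^16 ≡ 4^2 = 16 (mod 36)
20^25 = 20^16 * 20^8 * 20^1 ≡ 16 * 4 * 20 (mod 36).
Accumulate the product:
16 * 4 = 64 ≡ 28
28 * 20 = 560 ≡ 20

20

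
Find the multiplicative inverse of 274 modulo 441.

Apply the Euclidean algorithm and back-substitute:
441 = 1*274 + 167
274 = 1*167 + 107
167 = 1*107 + 60
107 = 1*60 + 47
60 = 1*47 + 13
47 = 3*13 + 8
13 = 1*8 + 5
8 = 1*5 + 3
5 = 1*3 + 2
3 = 1*2 + 1
2 = 2*1 + 0
gcd(274, 441) = 1, so the inverse exists.
Back-substitute for 1:
1 = 1*3 − 1*2
  = −1*5 + 2*3
  = 2*8 − 3*5
  = −3*13 + 5*8
  = 5*47 − 18*13
  = −18*60 + 23*47
  = 23*107 − 41*60
  = −41*167 + 64*107
  = 64*274 − 105*167
  = −105*441 + 169*274
So 274⁻¹ ≡ 169 (mod 441).

169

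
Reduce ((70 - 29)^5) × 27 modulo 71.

66

70 - 29 = 41
(41)^5 ≡ 34 (mod 71)
34 × 27 = 918 ≡ 66 (mod 71)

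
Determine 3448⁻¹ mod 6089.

6089 = 1*3448 + 2641
3448 = 1*2641 + 807
2641 = 3*807 + 220
807 = 3*220 + 147
220 = 1*147 + 73
147 = 2*73 + 1
73 = 73*1 + 0
gcd(3448, 6089) = 1, so the inverse exists.
Back-substitute for 1:
1 = 1*147 − 2*73
  = −2*220 + 3*147
  = 3*807 − 11*220
  = −11*2641 + 36*807
  = 36*3448 − 47*2641
  = −47*6089 + 83*3448
So 3448⁻¹ ≡ 83 (mod 6089).

83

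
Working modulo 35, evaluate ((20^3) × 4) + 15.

(20)^3 ≡ 20 (mod 35)
20 × 4 = 80 ≡ 10 (mod 35)
10 + 15 = 25

25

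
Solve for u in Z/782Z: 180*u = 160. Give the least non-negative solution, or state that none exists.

305

gcd(180, 782) = 2, and 2 | 160, so solutions exist.
Divide through by 2: 90*u ≡ 80 (mod 391).
90⁻¹ ≡ 126 (mod 391).
u ≡ 126*80 ≡ 305 (mod 391).
The smallest non-negative solution is u = 305.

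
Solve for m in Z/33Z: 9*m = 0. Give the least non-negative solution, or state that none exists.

0

gcd(9, 33) = 3, and 3 | 0, so solutions exist.
Divide through by 3: 3*m = 0 (mod 11).
3⁻¹ ≡ 4 (mod 11).
m ≡ 4*0 ≡ 0 (mod 11).
The smallest non-negative solution is m = 0.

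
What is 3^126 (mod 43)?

1

By square-and-multiply:
126 in binary is 1111110, i.e. 126 = 64 + 32 + 16 + 8 + 4 + 2.
3^1 ≡ 3 (mod 43)
3^2 ≡ 3^2 = 9 (mod 43)
3^4 ≡ 9^2 = 81 ≡ 38 (mod 43)
3^8 ≡ 38^2 = 1444 ≡ 25 (mod 43)
3^16 ≡ 25^2 = 625 ≡ 23 (mod 43)
3^32 ≡ 23^2 = 529 ≡ 13 (mod 43)
3^64 ≡ 13^2 = 169 ≡ 40 (mod 43)
3^126 = 3^64 · 3^32 · 3^16 · 3^8 · 3^4 · 3^2 ≡ 40 · 13 · 23 · 25 · 38 · 9 (mod 43).
Accumulate the product:
40 · 13 = 520 ≡ 4
4 · 23 = 92 ≡ 6
6 · 25 = 150 ≡ 21
21 · 38 = 798 ≡ 24
24 · 9 = 216 ≡ 1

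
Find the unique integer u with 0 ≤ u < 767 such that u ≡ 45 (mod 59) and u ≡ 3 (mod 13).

59⁻¹ mod 13: 59·2 ≡ 1 (mod 13), so 59⁻¹ ≡ 2.
u = 45 + 59·((3 − 45)·2 mod 13) = 45 + 59·7 = 458.

458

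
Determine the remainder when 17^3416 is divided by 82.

51

Using repeated squaring:
17^1 ≡ 17 (mod 82)
17^2 ≡ 17^2 = 289 ≡ 43 (mod 82)
17^4 ≡ 43^2 = 1849 ≡ 45 (mod 82)
17^8 ≡ 45^2 = 2025 ≡ 57 (mod 82)
17^16 ≡ 57^2 = 3249 ≡ 51 (mod 82)
17^32 ≡ 51^2 = 2601 ≡ 59 (mod 82)
17^64 ≡ 59^2 = 3481 ≡ 37 (mod 82)
17^128 ≡ 37^2 = 1369 ≡ 57 (mod 82)
17^256 ≡ 57^2 = 3249 ≡ 51 (mod 82)
17^512 ≡ 51^2 = 2601 ≡ 59 (mod 82)
17^1024 ≡ 59^2 = 3481 ≡ 37 (mod 82)
17^2048 ≡ 37^2 = 1369 ≡ 57 (mod 82)
17^3416 = 17^2048 · 17^1024 · 17^256 · 17^64 · 17^16 · 17^8 ≡ 57 · 37 · 51 · 37 · 51 · 57 (mod 82).
Accumulate the product:
57 · 37 = 2109 ≡ 59
59 · 51 = 3009 ≡ 57
57 · 37 = 2109 ≡ 59
59 · 51 = 3009 ≡ 57
57 · 57 = 3249 ≡ 51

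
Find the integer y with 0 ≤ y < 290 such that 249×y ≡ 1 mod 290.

99

By the extended Euclidean algorithm:
290 = 1×249 + 41
249 = 6×41 + 3
41 = 13×3 + 2
3 = 1×2 + 1
2 = 2×1 + 0
gcd(249, 290) = 1, so the inverse exists.
Back-substitute for 1:
1 = 1×3 − 1×2
  = −1×41 + 14×3
  = 14×249 − 85×41
  = −85×290 + 99×249
So 249⁻¹ ≡ 99 (mod 290).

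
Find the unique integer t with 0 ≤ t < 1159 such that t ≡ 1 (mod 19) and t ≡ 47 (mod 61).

19⁻¹ mod 61: 19·45 ≡ 1 (mod 61), so 19⁻¹ ≡ 45.
t = 1 + 19·((47 − 1)·45 mod 61) = 1 + 19·57 = 1084.
Check: 1084 mod 19 = 1, 1084 mod 61 = 47. ✓

1084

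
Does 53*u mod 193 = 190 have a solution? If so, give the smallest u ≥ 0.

40

gcd(53, 193) = 1, so a unique solution mod 193 exists.
53⁻¹ ≡ 51 (mod 193).
u ≡ 51*190 ≡ 40 (mod 193).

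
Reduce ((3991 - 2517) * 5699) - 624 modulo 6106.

3952

3991 - 2517 = 1474
1474 * 5699 = 8400326 ≡ 4576 (mod 6106)
4576 - 624 = 3952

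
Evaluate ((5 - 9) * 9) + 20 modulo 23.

7

5 - 9 = -4 ≡ 19 (mod 23)
19 * 9 = 171 ≡ 10 (mod 23)
10 + 20 = 30 ≡ 7 (mod 23)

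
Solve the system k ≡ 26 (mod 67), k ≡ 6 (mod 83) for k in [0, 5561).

1500

67⁻¹ mod 83: 67×57 ≡ 1 (mod 83), so 67⁻¹ ≡ 57.
k = 26 + 67×((6 − 26)×57 mod 83) = 26 + 67×22 = 1500.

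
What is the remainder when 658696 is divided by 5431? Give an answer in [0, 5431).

1545

658696 = 121×5431 + 1545, so 658696 ≡ 1545 (mod 5431).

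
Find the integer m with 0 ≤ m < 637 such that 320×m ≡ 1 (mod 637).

213

By the extended Euclidean algorithm:
637 = 1·320 + 317
320 = 1·317 + 3
317 = 105·3 + 2
3 = 1·2 + 1
2 = 2·1 + 0
gcd(320, 637) = 1, so the inverse exists.
Back-substitute for 1:
1 = 1·3 − 1·2
  = −1·317 + 106·3
  = 106·320 − 107·317
  = −107·637 + 213·320
So 320⁻¹ ≡ 213 (mod 637).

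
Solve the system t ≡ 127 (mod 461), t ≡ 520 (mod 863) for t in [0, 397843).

174846

461⁻¹ mod 863: 461·629 ≡ 1 (mod 863), so 461⁻¹ ≡ 629.
t = 127 + 461·((520 − 127)·629 mod 863) = 127 + 461·379 = 174846.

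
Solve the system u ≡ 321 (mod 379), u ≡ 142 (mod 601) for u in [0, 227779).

13965

379⁻¹ mod 601: 379×490 ≡ 1 (mod 601), so 379⁻¹ ≡ 490.
u = 321 + 379×((142 − 321)×490 mod 601) = 321 + 379×36 = 13965.
Check: 13965 mod 379 = 321, 13965 mod 601 = 142. ✓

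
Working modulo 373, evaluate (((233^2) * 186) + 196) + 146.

(233)^2 ≡ 204 (mod 373)
204 * 186 = 37944 ≡ 271 (mod 373)
271 + 196 = 467 ≡ 94 (mod 373)
94 + 146 = 240

240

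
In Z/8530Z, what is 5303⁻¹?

8530 = 1×5303 + 3227
5303 = 1×3227 + 2076
3227 = 1×2076 + 1151
2076 = 1×1151 + 925
1151 = 1×925 + 226
925 = 4×226 + 21
226 = 10×21 + 16
21 = 1×16 + 5
16 = 3×5 + 1
5 = 5×1 + 0
gcd(5303, 8530) = 1, so the inverse exists.
Back-substitute for 1:
1 = 1×16 − 3×5
  = −3×21 + 4×16
  = 4×226 − 43×21
  = −43×925 + 176×226
  = 176×1151 − 219×925
  = −219×2076 + 395×1151
  = 395×3227 − 614×2076
  = −614×5303 + 1009×3227
  = 1009×8530 − 1623×5303
So 5303⁻¹ ≡ −1623 ≡ 6907 (mod 8530).

6907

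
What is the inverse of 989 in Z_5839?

3442

By the extended Euclidean algorithm:
5839 = 5·989 + 894
989 = 1·894 + 95
894 = 9·95 + 39
95 = 2·39 + 17
39 = 2·17 + 5
17 = 3·5 + 2
5 = 2·2 + 1
2 = 2·1 + 0
gcd(989, 5839) = 1, so the inverse exists.
Back-substitute for 1:
1 = 1·5 − 2·2
  = −2·17 + 7·5
  = 7·39 − 16·17
  = −16·95 + 39·39
  = 39·894 − 367·95
  = −367·989 + 406·894
  = 406·5839 − 2397·989
So 989⁻¹ ≡ −2397 ≡ 3442 (mod 5839).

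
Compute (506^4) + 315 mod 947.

(506)^4 ≡ 394 (mod 947)
394 + 315 = 709

709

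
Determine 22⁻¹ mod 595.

Run the extended Euclidean algorithm:
595 = 27×22 + 1
22 = 22×1 + 0
gcd(22, 595) = 1, so the inverse exists.
Back-substitute for 1:
1 = 1×595 − 27×22
So 22⁻¹ ≡ −27 ≡ 568 (mod 595).

568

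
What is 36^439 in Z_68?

Compute successive squares:
439 in binary is 110110111, i.e. 439 = 256 + 128 + 32 + 16 + 4 + 2 + 1.
36^1 ≡ 36 (mod 68)
36^2 ≡ 36^2 = 1296 ≡ 4 (mod 68)
36^4 ≡ 4^2 = 16 (mod 68)
36^8 ≡ 16^2 = 256 ≡ 52 (mod 68)
36^16 ≡ 52^2 = 2704 ≡ 52 (mod 68)
36^32 ≡ 52^2 = 2704 ≡ 52 (mod 68)
36^64 ≡ 52^2 = 2704 ≡ 52 (mod 68)
36^128 ≡ 52^2 = 2704 ≡ 52 (mod 68)
36^256 ≡ 52^2 = 2704 ≡ 52 (mod 68)
36^439 = 36^256 × 36^128 × 36^32 × 36^16 × 36^4 × 36^2 × 36^1 ≡ 52 × 52 × 52 × 52 × 16 × 4 × 36 (mod 68).
Accumulate the product:
52 × 52 = 2704 ≡ 52
52 × 52 = 2704 ≡ 52
52 × 52 = 2704 ≡ 52
52 × 16 = 832 ≡ 16
16 × 4 = 64
64 × 36 = 2304 ≡ 60

60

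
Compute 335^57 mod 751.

321

335^1 ≡ 335 (mod 751)
335^2 ≡ 335^2 = 112225 ≡ 326 (mod 751)
335^4 ≡ 326^2 = 106276 ≡ 385 (mod 751)
335^8 ≡ 385^2 = 148225 ≡ 278 (mod 751)
335^16 ≡ 278^2 = 77284 ≡ 682 (mod 751)
335^32 ≡ 682^2 = 465124 ≡ 255 (mod 751)
335^57 = 335^32 × 335^16 × 335^8 × 335^1 ≡ 255 × 682 × 278 × 335 (mod 751).
Accumulate the product:
255 × 682 = 173910 ≡ 429
429 × 278 = 119262 ≡ 604
604 × 335 = 202340 ≡ 321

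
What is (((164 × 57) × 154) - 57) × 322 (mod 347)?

164 × 57 = 9348 ≡ 326 (mod 347)
326 × 154 = 50204 ≡ 236 (mod 347)
236 - 57 = 179
179 × 322 = 57638 ≡ 36 (mod 347)

36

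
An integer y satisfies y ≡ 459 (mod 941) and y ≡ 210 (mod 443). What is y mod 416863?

208420

941⁻¹ mod 443: 941×145 ≡ 1 (mod 443), so 941⁻¹ ≡ 145.
y = 459 + 941×((210 − 459)×145 mod 443) = 459 + 941×221 = 208420.
Check: 208420 mod 941 = 459, 208420 mod 443 = 210. ✓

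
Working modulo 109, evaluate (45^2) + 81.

35

(45)^2 ≡ 63 (mod 109)
63 + 81 = 144 ≡ 35 (mod 109)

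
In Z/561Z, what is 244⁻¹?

292

Apply the Euclidean algorithm and back-substitute:
561 = 2×244 + 73
244 = 3×73 + 25
73 = 2×25 + 23
25 = 1×23 + 2
23 = 11×2 + 1
2 = 2×1 + 0
gcd(244, 561) = 1, so the inverse exists.
Back-substitute for 1:
1 = 1×23 − 11×2
  = −11×25 + 12×23
  = 12×73 − 35×25
  = −35×244 + 117×73
  = 117×561 − 269×244
So 244⁻¹ ≡ −269 ≡ 292 (mod 561).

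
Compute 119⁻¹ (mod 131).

Run the extended Euclidean algorithm:
131 = 1*119 + 12
119 = 9*12 + 11
12 = 1*11 + 1
11 = 11*1 + 0
gcd(119, 131) = 1, so the inverse exists.
Back-substitute for 1:
1 = 1*12 − 1*11
  = −1*119 + 10*12
  = 10*131 − 11*119
So 119⁻¹ ≡ −11 ≡ 120 (mod 131).

120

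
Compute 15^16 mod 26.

Compute successive squares:
15^1 ≡ 15 (mod 26)
15^2 ≡ 15^2 = 225 ≡ 17 (mod 26)
15^4 ≡ 17^2 = 289 ≡ 3 (mod 26)
15^8 ≡ 3^2 = 9 (mod 26)
15^16 ≡ 9^2 = 81 ≡ 3 (mod 26)
So 15^16 ≡ 3 (mod 26).

3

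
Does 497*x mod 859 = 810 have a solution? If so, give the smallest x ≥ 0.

gcd(497, 859) = 1, so a unique solution mod 859 exists.
497⁻¹ ≡ 140 (mod 859).
x ≡ 140*810 ≡ 12 (mod 859).

12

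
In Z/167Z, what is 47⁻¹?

By the extended Euclidean algorithm:
167 = 3×47 + 26
47 = 1×26 + 21
26 = 1×21 + 5
21 = 4×5 + 1
5 = 5×1 + 0
gcd(47, 167) = 1, so the inverse exists.
Back-substitute for 1:
1 = 1×21 − 4×5
  = −4×26 + 5×21
  = 5×47 − 9×26
  = −9×167 + 32×47
So 47⁻¹ ≡ 32 (mod 167).

32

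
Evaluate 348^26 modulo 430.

Compute successive squares:
26 in binary is 11010, i.e. 26 = 16 + 8 + 2.
348^1 ≡ 348 (mod 430)
348^2 ≡ 348^2 = 121104 ≡ 274 (mod 430)
348^4 ≡ 274^2 = 75076 ≡ 256 (mod 430)
348^8 ≡ 256^2 = 65536 ≡ 176 (mod 430)
348^16 ≡ 176^2 = 30976 ≡ 16 (mod 430)
348^26 = 348^16 · 348^8 · 348^2 ≡ 16 · 176 · 274 (mod 430).
Accumulate the product:
16 · 176 = 2816 ≡ 236
236 · 274 = 64664 ≡ 164

164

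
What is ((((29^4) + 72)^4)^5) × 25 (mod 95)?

5

(29)^4 ≡ 6 (mod 95)
6 + 72 = 78
(78)^4 ≡ 16 (mod 95)
(16)^5 ≡ 61 (mod 95)
61 × 25 = 1525 ≡ 5 (mod 95)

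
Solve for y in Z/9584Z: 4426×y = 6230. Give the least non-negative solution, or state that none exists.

gcd(4426, 9584) = 2, and 2 | 6230, so solutions exist.
Divide through by 2: 2213×y mod 4792 = 3115.
2213⁻¹ ≡ 4229 (mod 4792).
y ≡ 4229×3115 ≡ 127 (mod 4792).
The smallest non-negative solution is y = 127.

127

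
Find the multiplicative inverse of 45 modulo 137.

Run the extended Euclidean algorithm:
137 = 3*45 + 2
45 = 22*2 + 1
2 = 2*1 + 0
gcd(45, 137) = 1, so the inverse exists.
Bézout: 1 = −22*137 + 67*45.
So 45⁻¹ ≡ 67 (mod 137).

67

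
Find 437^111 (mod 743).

392

111 in binary is 1101111, i.e. 111 = 64 + 32 + 8 + 4 + 2 + 1.
437^1 ≡ 437 (mod 743)
437^2 ≡ 437^2 = 190969 ≡ 18 (mod 743)
437^4 ≡ 18^2 = 324 (mod 743)
437^8 ≡ 324^2 = 104976 ≡ 213 (mod 743)
437^16 ≡ 213^2 = 45369 ≡ 46 (mod 743)
437^32 ≡ 46^2 = 2116 ≡ 630 (mod 743)
437^64 ≡ 630^2 = 396900 ≡ 138 (mod 743)
437^111 = 437^64 * 437^32 * 437^8 * 437^4 * 437^2 * 437^1 ≡ 138 * 630 * 213 * 324 * 18 * 437 (mod 743).
Accumulate the product:
138 * 630 = 86940 ≡ 9
9 * 213 = 1917 ≡ 431
431 * 324 = 139644 ≡ 703
703 * 18 = 12654 ≡ 23
23 * 437 = 10051 ≡ 392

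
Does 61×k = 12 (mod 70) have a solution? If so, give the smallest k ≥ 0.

gcd(61, 70) = 1, so a unique solution mod 70 exists.
61⁻¹ ≡ 31 (mod 70).
k ≡ 31×12 ≡ 22 (mod 70).

22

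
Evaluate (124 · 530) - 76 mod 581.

572

124 · 530 = 65720 ≡ 67 (mod 581)
67 - 76 = -9 ≡ 572 (mod 581)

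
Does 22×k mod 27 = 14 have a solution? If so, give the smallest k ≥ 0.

gcd(22, 27) = 1, so a unique solution mod 27 exists.
22⁻¹ ≡ 16 (mod 27).
k ≡ 16×14 ≡ 8 (mod 27).

8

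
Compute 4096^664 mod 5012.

3984

664 in binary is 1010011000, i.e. 664 = 512 + 128 + 16 + 8.
4096^1 ≡ 4096 (mod 5012)
4096^2 ≡ 4096^2 = 16777216 ≡ 2052 (mod 5012)
4096^4 ≡ 2052^2 = 4210704 ≡ 624 (mod 5012)
4096^8 ≡ 624^2 = 389376 ≡ 3452 (mod 5012)
4096^16 ≡ 3452^2 = 11916304 ≡ 2780 (mod 5012)
4096^32 ≡ 2780^2 = 7728400 ≡ 4908 (mod 5012)
4096^64 ≡ 4908^2 = 24088464 ≡ 792 (mod 5012)
4096^128 ≡ 792^2 = 627264 ≡ 764 (mod 5012)
4096^256 ≡ 764^2 = 583696 ≡ 2304 (mod 5012)
4096^512 ≡ 2304^2 = 5308416 ≡ 708 (mod 5012)
4096^664 = 4096^512 × 4096^128 × 4096^16 × 4096^8 ≡ 708 × 764 × 2780 × 3452 (mod 5012).
Accumulate the product:
708 × 764 = 540912 ≡ 4628
4628 × 2780 = 12865840 ≡ 36
36 × 3452 = 124272 ≡ 3984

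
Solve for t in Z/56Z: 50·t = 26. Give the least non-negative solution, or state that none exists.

gcd(50, 56) = 2, and 2 | 26, so solutions exist.
Divide through by 2: 25·t ≡ 13 (mod 28).
25⁻¹ ≡ 9 (mod 28).
t ≡ 9·13 ≡ 5 (mod 28).
The smallest non-negative solution is t = 5.

5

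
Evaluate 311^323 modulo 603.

323 in binary is 101000011, i.e. 323 = 256 + 64 + 2 + 1.
311^1 ≡ 311 (mod 603)
311^2 ≡ 311^2 = 96721 ≡ 241 (mod 603)
311^4 ≡ 241^2 = 58081 ≡ 193 (mod 603)
311^8 ≡ 193^2 = 37249 ≡ 466 (mod 603)
311^16 ≡ 466^2 = 217156 ≡ 76 (mod 603)
311^32 ≡ 76^2 = 5776 ≡ 349 (mod 603)
311^64 ≡ 349^2 = 121801 ≡ 598 (mod 603)
311^128 ≡ 598^2 = 357604 ≡ 25 (mod 603)
311^256 ≡ 25^2 = 625 ≡ 22 (mod 603)
311^323 = 311^256 * 311^64 * 311^2 * 311^1 ≡ 22 * 598 * 241 * 311 (mod 603).
Accumulate the product:
22 * 598 = 13156 ≡ 493
493 * 241 = 118813 ≡ 22
22 * 311 = 6842 ≡ 209

209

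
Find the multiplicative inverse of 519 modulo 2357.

By the extended Euclidean algorithm:
2357 = 4·519 + 281
519 = 1·281 + 238
281 = 1·238 + 43
238 = 5·43 + 23
43 = 1·23 + 20
23 = 1·20 + 3
20 = 6·3 + 2
3 = 1·2 + 1
2 = 2·1 + 0
gcd(519, 2357) = 1, so the inverse exists.
Back-substitute for 1:
1 = 1·3 − 1·2
  = −1·20 + 7·3
  = 7·23 − 8·20
  = −8·43 + 15·23
  = 15·238 − 83·43
  = −83·281 + 98·238
  = 98·519 − 181·281
  = −181·2357 + 822·519
So 519⁻¹ ≡ 822 (mod 2357).

822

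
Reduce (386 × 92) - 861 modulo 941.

386 × 92 = 35512 ≡ 695 (mod 941)
695 - 861 = -166 ≡ 775 (mod 941)

775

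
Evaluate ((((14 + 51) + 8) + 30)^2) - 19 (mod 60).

14 + 51 = 65 ≡ 5 (mod 60)
5 + 8 = 13
13 + 30 = 43
(43)^2 ≡ 49 (mod 60)
49 - 19 = 30

30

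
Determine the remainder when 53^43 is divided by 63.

Compute successive squares:
53^1 ≡ 53 (mod 63)
53^2 ≡ 53^2 = 2809 ≡ 37 (mod 63)
53^4 ≡ 37^2 = 1369 ≡ 46 (mod 63)
53^8 ≡ 46^2 = 2116 ≡ 37 (mod 63)
53^16 ≡ 37^2 = 1369 ≡ 46 (mod 63)
53^32 ≡ 46^2 = 2116 ≡ 37 (mod 63)
53^43 = 53^32 × 53^8 × 53^2 × 53^1 ≡ 37 × 37 × 37 × 53 (mod 63).
Accumulate the product:
37 × 37 = 1369 ≡ 46
46 × 37 = 1702 ≡ 1
1 × 53 = 53

53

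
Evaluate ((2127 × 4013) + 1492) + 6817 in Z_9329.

7925

2127 × 4013 = 8535651 ≡ 8945 (mod 9329)
8945 + 1492 = 10437 ≡ 1108 (mod 9329)
1108 + 6817 = 7925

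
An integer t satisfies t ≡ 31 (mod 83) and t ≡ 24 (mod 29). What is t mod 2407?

778

83⁻¹ mod 29: 83×7 ≡ 1 (mod 29), so 83⁻¹ ≡ 7.
t = 31 + 83×((24 − 31)×7 mod 29) = 31 + 83×9 = 778.
Check: 778 mod 83 = 31, 778 mod 29 = 24. ✓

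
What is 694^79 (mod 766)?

Compute successive squares:
79 in binary is 1001111, i.e. 79 = 64 + 8 + 4 + 2 + 1.
694^1 ≡ 694 (mod 766)
694^2 ≡ 694^2 = 481636 ≡ 588 (mod 766)
694^4 ≡ 588^2 = 345744 ≡ 278 (mod 766)
694^8 ≡ 278^2 = 77284 ≡ 684 (mod 766)
694^16 ≡ 684^2 = 467856 ≡ 596 (mod 766)
694^32 ≡ 596^2 = 355216 ≡ 558 (mod 766)
694^64 ≡ 558^2 = 311364 ≡ 368 (mod 766)
694^79 = 694^64 * 694^8 * 694^4 * 694^2 * 694^1 ≡ 368 * 684 * 278 * 588 * 694 (mod 766).
Accumulate the product:
368 * 684 = 251712 ≡ 464
464 * 278 = 128992 ≡ 304
304 * 588 = 178752 ≡ 274
274 * 694 = 190156 ≡ 188

188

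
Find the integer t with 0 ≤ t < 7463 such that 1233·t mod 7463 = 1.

3674

7463 = 6·1233 + 65
1233 = 18·65 + 63
65 = 1·63 + 2
63 = 31·2 + 1
2 = 2·1 + 0
gcd(1233, 7463) = 1, so the inverse exists.
Bézout: 1 = −607·7463 + 3674·1233.
So 1233⁻¹ ≡ 3674 (mod 7463).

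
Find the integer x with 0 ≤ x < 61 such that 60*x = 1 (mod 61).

By the extended Euclidean algorithm:
61 = 1×60 + 1
60 = 60×1 + 0
gcd(60, 61) = 1, so the inverse exists.
Bézout: 1 = 1×61 − 1×60.
So 60⁻¹ ≡ −1 ≡ 60 (mod 61).

60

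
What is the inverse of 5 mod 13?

8

13 = 2×5 + 3
5 = 1×3 + 2
3 = 1×2 + 1
2 = 2×1 + 0
gcd(5, 13) = 1, so the inverse exists.
Back-substitute for 1:
1 = 1×3 − 1×2
  = −1×5 + 2×3
  = 2×13 − 5×5
So 5⁻¹ ≡ −5 ≡ 8 (mod 13).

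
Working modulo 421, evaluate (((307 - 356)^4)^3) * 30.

307 - 356 = -49 ≡ 372 (mod 421)
(372)^4 ≡ 48 (mod 421)
(48)^3 ≡ 290 (mod 421)
290 * 30 = 8700 ≡ 280 (mod 421)

280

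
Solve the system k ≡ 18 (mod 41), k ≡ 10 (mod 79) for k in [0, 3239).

879

41⁻¹ mod 79: 41×27 ≡ 1 (mod 79), so 41⁻¹ ≡ 27.
k = 18 + 41×((10 − 18)×27 mod 79) = 18 + 41×21 = 879.
Check: 879 mod 41 = 18, 879 mod 79 = 10. ✓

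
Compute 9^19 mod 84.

By square-and-multiply:
9^1 ≡ 9 (mod 84)
9^2 ≡ 9^2 = 81 (mod 84)
9^4 ≡ 81^2 = 6561 ≡ 9 (mod 84)
9^8 ≡ 9^2 = 81 (mod 84)
9^16 ≡ 81^2 = 6561 ≡ 9 (mod 84)
9^19 = 9^16 * 9^2 * 9^1 ≡ 9 * 81 * 9 (mod 84).
Accumulate the product:
9 * 81 = 729 ≡ 57
57 * 9 = 513 ≡ 9

9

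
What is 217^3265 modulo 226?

Compute successive squares:
3265 in binary is 110011000001, i.e. 3265 = 2048 + 1024 + 128 + 64 + 1.
217^1 ≡ 217 (mod 226)
217^2 ≡ 217^2 = 47089 ≡ 81 (mod 226)
217^4 ≡ 81^2 = 6561 ≡ 7 (mod 226)
217^8 ≡ 7^2 = 49 (mod 226)
217^16 ≡ 49^2 = 2401 ≡ 141 (mod 226)
217^32 ≡ 141^2 = 19881 ≡ 219 (mod 226)
217^64 ≡ 219^2 = 47961 ≡ 49 (mod 226)
217^128 ≡ 49^2 = 2401 ≡ 141 (mod 226)
217^256 ≡ 141^2 = 19881 ≡ 219 (mod 226)
217^512 ≡ 219^2 = 47961 ≡ 49 (mod 226)
217^1024 ≡ 49^2 = 2401 ≡ 141 (mod 226)
217^2048 ≡ 141^2 = 19881 ≡ 219 (mod 226)
217^3265 = 217^2048 * 217^1024 * 217^128 * 217^64 * 217^1 ≡ 219 * 141 * 141 * 49 * 217 (mod 226).
Accumulate the product:
219 * 141 = 30879 ≡ 143
143 * 141 = 20163 ≡ 49
49 * 49 = 2401 ≡ 141
141 * 217 = 30597 ≡ 87

87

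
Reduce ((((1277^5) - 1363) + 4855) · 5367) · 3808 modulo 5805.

5514

(1277)^5 ≡ 4742 (mod 5805)
4742 - 1363 = 3379
3379 + 4855 = 8234 ≡ 2429 (mod 5805)
2429 · 5367 = 13036443 ≡ 4218 (mod 5805)
4218 · 3808 = 16062144 ≡ 5514 (mod 5805)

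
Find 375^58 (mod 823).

745

Using repeated squaring:
58 in binary is 111010, i.e. 58 = 32 + 16 + 8 + 2.
375^1 ≡ 375 (mod 823)
375^2 ≡ 375^2 = 140625 ≡ 715 (mod 823)
375^4 ≡ 715^2 = 511225 ≡ 142 (mod 823)
375^8 ≡ 142^2 = 20164 ≡ 412 (mod 823)
375^16 ≡ 412^2 = 169744 ≡ 206 (mod 823)
375^32 ≡ 206^2 = 42436 ≡ 463 (mod 823)
375^58 = 375^32 · 375^16 · 375^8 · 375^2 ≡ 463 · 206 · 412 · 715 (mod 823).
Accumulate the product:
463 · 206 = 95378 ≡ 733
733 · 412 = 301996 ≡ 778
778 · 715 = 556270 ≡ 745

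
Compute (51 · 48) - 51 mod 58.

51 · 48 = 2448 ≡ 12 (mod 58)
12 - 51 = -39 ≡ 19 (mod 58)

19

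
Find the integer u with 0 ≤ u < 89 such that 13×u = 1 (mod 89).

48

Apply the Euclidean algorithm and back-substitute:
89 = 6*13 + 11
13 = 1*11 + 2
11 = 5*2 + 1
2 = 2*1 + 0
gcd(13, 89) = 1, so the inverse exists.
Back-substitute for 1:
1 = 1*11 − 5*2
  = −5*13 + 6*11
  = 6*89 − 41*13
So 13⁻¹ ≡ −41 ≡ 48 (mod 89).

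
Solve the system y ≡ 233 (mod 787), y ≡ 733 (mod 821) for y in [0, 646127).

787⁻¹ mod 821: 787*169 ≡ 1 (mod 821), so 787⁻¹ ≡ 169.
y = 233 + 787*((733 − 233)*169 mod 821) = 233 + 787*758 = 596779.

596779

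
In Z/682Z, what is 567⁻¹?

255

By the extended Euclidean algorithm:
682 = 1·567 + 115
567 = 4·115 + 107
115 = 1·107 + 8
107 = 13·8 + 3
8 = 2·3 + 2
3 = 1·2 + 1
2 = 2·1 + 0
gcd(567, 682) = 1, so the inverse exists.
Back-substitute for 1:
1 = 1·3 − 1·2
  = −1·8 + 3·3
  = 3·107 − 40·8
  = −40·115 + 43·107
  = 43·567 − 212·115
  = −212·682 + 255·567
So 567⁻¹ ≡ 255 (mod 682).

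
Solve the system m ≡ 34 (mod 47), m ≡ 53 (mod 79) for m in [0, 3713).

47⁻¹ mod 79: 47·37 ≡ 1 (mod 79), so 47⁻¹ ≡ 37.
m = 34 + 47·((53 − 34)·37 mod 79) = 34 + 47·71 = 3371.
Check: 3371 mod 47 = 34, 3371 mod 79 = 53. ✓

3371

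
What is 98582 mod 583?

98582 = 169*583 + 55, so 98582 ≡ 55 (mod 583).

55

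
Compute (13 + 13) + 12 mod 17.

4

13 + 13 = 26 ≡ 9 (mod 17)
9 + 12 = 21 ≡ 4 (mod 17)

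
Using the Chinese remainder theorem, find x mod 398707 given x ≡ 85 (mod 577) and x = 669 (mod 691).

577⁻¹ mod 691: 577*297 ≡ 1 (mod 691), so 577⁻¹ ≡ 297.
x = 85 + 577*((669 − 85)*297 mod 691) = 85 + 577*7 = 4124.
Check: 4124 mod 577 = 85, 4124 mod 691 = 669. ✓

4124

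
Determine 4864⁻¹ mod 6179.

5352

6179 = 1·4864 + 1315
4864 = 3·1315 + 919
1315 = 1·919 + 396
919 = 2·396 + 127
396 = 3·127 + 15
127 = 8·15 + 7
15 = 2·7 + 1
7 = 7·1 + 0
gcd(4864, 6179) = 1, so the inverse exists.
Back-substitute for 1:
1 = 1·15 − 2·7
  = −2·127 + 17·15
  = 17·396 − 53·127
  = −53·919 + 123·396
  = 123·1315 − 176·919
  = −176·4864 + 651·1315
  = 651·6179 − 827·4864
So 4864⁻¹ ≡ −827 ≡ 5352 (mod 6179).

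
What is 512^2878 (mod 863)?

392

Using repeated squaring:
2878 in binary is 101100111110, i.e. 2878 = 2048 + 512 + 256 + 32 + 16 + 8 + 4 + 2.
512^1 ≡ 512 (mod 863)
512^2 ≡ 512^2 = 262144 ≡ 655 (mod 863)
512^4 ≡ 655^2 = 429025 ≡ 114 (mod 863)
512^8 ≡ 114^2 = 12996 ≡ 51 (mod 863)
512^16 ≡ 51^2 = 2601 ≡ 12 (mod 863)
512^32 ≡ 12^2 = 144 (mod 863)
512^64 ≡ 144^2 = 20736 ≡ 24 (mod 863)
512^128 ≡ 24^2 = 576 (mod 863)
512^256 ≡ 576^2 = 331776 ≡ 384 (mod 863)
512^512 ≡ 384^2 = 147456 ≡ 746 (mod 863)
512^1024 ≡ 746^2 = 556516 ≡ 744 (mod 863)
512^2048 ≡ 744^2 = 553536 ≡ 353 (mod 863)
512^2878 = 512^2048 × 512^512 × 512^256 × 512^32 × 512^16 × 512^8 × 512^4 × 512^2 ≡ 353 × 746 × 384 × 144 × 12 × 51 × 114 × 655 (mod 863).
Accumulate the product:
353 × 746 = 263338 ≡ 123
123 × 384 = 47232 ≡ 630
630 × 144 = 90720 ≡ 105
105 × 12 = 1260 ≡ 397
397 × 51 = 20247 ≡ 398
398 × 114 = 45372 ≡ 496
496 × 655 = 324880 ≡ 392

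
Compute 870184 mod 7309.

413

870184 = 119·7309 + 413, so 870184 ≡ 413 (mod 7309).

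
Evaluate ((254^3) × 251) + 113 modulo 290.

237

(254)^3 ≡ 34 (mod 290)
34 × 251 = 8534 ≡ 124 (mod 290)
124 + 113 = 237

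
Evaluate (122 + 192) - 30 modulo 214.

122 + 192 = 314 ≡ 100 (mod 214)
100 - 30 = 70

70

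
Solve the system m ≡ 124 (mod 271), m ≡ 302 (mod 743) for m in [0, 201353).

36709

271⁻¹ mod 743: 271×414 ≡ 1 (mod 743), so 271⁻¹ ≡ 414.
m = 124 + 271×((302 − 124)×414 mod 743) = 124 + 271×135 = 36709.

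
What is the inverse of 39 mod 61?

36

By the extended Euclidean algorithm:
61 = 1*39 + 22
39 = 1*22 + 17
22 = 1*17 + 5
17 = 3*5 + 2
5 = 2*2 + 1
2 = 2*1 + 0
gcd(39, 61) = 1, so the inverse exists.
Bézout: 1 = 16*61 − 25*39.
So 39⁻¹ ≡ −25 ≡ 36 (mod 61).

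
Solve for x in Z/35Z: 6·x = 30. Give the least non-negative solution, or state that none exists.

gcd(6, 35) = 1, so a unique solution mod 35 exists.
6⁻¹ ≡ 6 (mod 35).
x ≡ 6·30 ≡ 5 (mod 35).

5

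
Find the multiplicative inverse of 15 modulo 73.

39

Apply the Euclidean algorithm and back-substitute:
73 = 4×15 + 13
15 = 1×13 + 2
13 = 6×2 + 1
2 = 2×1 + 0
gcd(15, 73) = 1, so the inverse exists.
Back-substitute for 1:
1 = 1×13 − 6×2
  = −6×15 + 7×13
  = 7×73 − 34×15
So 15⁻¹ ≡ −34 ≡ 39 (mod 73).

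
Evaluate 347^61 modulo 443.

61 in binary is 111101, i.e. 61 = 32 + 16 + 8 + 4 + 1.
347^1 ≡ 347 (mod 443)
347^2 ≡ 347^2 = 120409 ≡ 356 (mod 443)
347^4 ≡ 356^2 = 126736 ≡ 38 (mod 443)
347^8 ≡ 38^2 = 1444 ≡ 115 (mod 443)
347^16 ≡ 115^2 = 13225 ≡ 378 (mod 443)
347^32 ≡ 378^2 = 142884 ≡ 238 (mod 443)
347^61 = 347^32 × 347^16 × 347^8 × 347^4 × 347^1 ≡ 238 × 378 × 115 × 38 × 347 (mod 443).
Accumulate the product:
238 × 378 = 89964 ≡ 35
35 × 115 = 4025 ≡ 38
38 × 38 = 1444 ≡ 115
115 × 347 = 39905 ≡ 35

35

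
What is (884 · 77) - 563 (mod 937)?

41

884 · 77 = 68068 ≡ 604 (mod 937)
604 - 563 = 41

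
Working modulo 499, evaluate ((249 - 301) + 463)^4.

249 - 301 = -52 ≡ 447 (mod 499)
447 + 463 = 910 ≡ 411 (mod 499)
(411)^4 ≡ 215 (mod 499)

215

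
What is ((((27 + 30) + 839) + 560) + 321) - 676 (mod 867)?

27 + 30 = 57
57 + 839 = 896 ≡ 29 (mod 867)
29 + 560 = 589
589 + 321 = 910 ≡ 43 (mod 867)
43 - 676 = -633 ≡ 234 (mod 867)

234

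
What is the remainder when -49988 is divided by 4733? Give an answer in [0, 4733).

2075

-49988 = -11×4733 + 2075, so -49988 ≡ 2075 (mod 4733).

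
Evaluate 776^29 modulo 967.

247

29 in binary is 11101, i.e. 29 = 16 + 8 + 4 + 1.
776^1 ≡ 776 (mod 967)
776^2 ≡ 776^2 = 602176 ≡ 702 (mod 967)
776^4 ≡ 702^2 = 492804 ≡ 601 (mod 967)
776^8 ≡ 601^2 = 361201 ≡ 510 (mod 967)
776^16 ≡ 510^2 = 260100 ≡ 944 (mod 967)
776^29 = 776^16 · 776^8 · 776^4 · 776^1 ≡ 944 · 510 · 601 · 776 (mod 967).
Accumulate the product:
944 · 510 = 481440 ≡ 841
841 · 601 = 505441 ≡ 667
667 · 776 = 517592 ≡ 247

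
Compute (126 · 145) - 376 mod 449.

383

126 · 145 = 18270 ≡ 310 (mod 449)
310 - 376 = -66 ≡ 383 (mod 449)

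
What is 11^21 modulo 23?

21

21 in binary is 10101, i.e. 21 = 16 + 4 + 1.
11^1 ≡ 11 (mod 23)
11^2 ≡ 11^2 = 121 ≡ 6 (mod 23)
11^4 ≡ 6^2 = 36 ≡ 13 (mod 23)
11^8 ≡ 13^2 = 169 ≡ 8 (mod 23)
11^16 ≡ 8^2 = 64 ≡ 18 (mod 23)
11^21 = 11^16 · 11^4 · 11^1 ≡ 18 · 13 · 11 (mod 23).
Accumulate the product:
18 · 13 = 234 ≡ 4
4 · 11 = 44 ≡ 21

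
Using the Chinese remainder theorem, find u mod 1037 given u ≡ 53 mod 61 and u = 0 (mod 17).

61⁻¹ mod 17: 61×12 ≡ 1 (mod 17), so 61⁻¹ ≡ 12.
u = 53 + 61×((0 − 53)×12 mod 17) = 53 + 61×10 = 663.

663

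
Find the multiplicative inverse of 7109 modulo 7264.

2765

7264 = 1*7109 + 155
7109 = 45*155 + 134
155 = 1*134 + 21
134 = 6*21 + 8
21 = 2*8 + 5
8 = 1*5 + 3
5 = 1*3 + 2
3 = 1*2 + 1
2 = 2*1 + 0
gcd(7109, 7264) = 1, so the inverse exists.
Back-substitute for 1:
1 = 1*3 − 1*2
  = −1*5 + 2*3
  = 2*8 − 3*5
  = −3*21 + 8*8
  = 8*134 − 51*21
  = −51*155 + 59*134
  = 59*7109 − 2706*155
  = −2706*7264 + 2765*7109
So 7109⁻¹ ≡ 2765 (mod 7264).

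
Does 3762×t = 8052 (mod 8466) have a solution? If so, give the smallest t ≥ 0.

gcd(3762, 8466) = 6, and 6 | 8052, so solutions exist.
Divide through by 6: 627×t ≡ 1342 (mod 1411).
627⁻¹ ≡ 1402 (mod 1411).
t ≡ 1402×1342 ≡ 621 (mod 1411).
The smallest non-negative solution is t = 621.

621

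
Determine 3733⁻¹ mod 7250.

4397

7250 = 1·3733 + 3517
3733 = 1·3517 + 216
3517 = 16·216 + 61
216 = 3·61 + 33
61 = 1·33 + 28
33 = 1·28 + 5
28 = 5·5 + 3
5 = 1·3 + 2
3 = 1·2 + 1
2 = 2·1 + 0
gcd(3733, 7250) = 1, so the inverse exists.
Bézout: 1 = 1469·7250 − 2853·3733.
So 3733⁻¹ ≡ −2853 ≡ 4397 (mod 7250).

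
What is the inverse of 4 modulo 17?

13

17 = 4×4 + 1
4 = 4×1 + 0
gcd(4, 17) = 1, so the inverse exists.
Back-substitute for 1:
1 = 1×17 − 4×4
So 4⁻¹ ≡ −4 ≡ 13 (mod 17).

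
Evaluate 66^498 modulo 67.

1

Using repeated squaring:
498 in binary is 111110010, i.e. 498 = 256 + 128 + 64 + 32 + 16 + 2.
66^1 ≡ 66 (mod 67)
66^2 ≡ 66^2 = 4356 ≡ 1 (mod 67)
66^4 ≡ 1^2 = 1 (mod 67)
66^8 ≡ 1^2 = 1 (mod 67)
66^16 ≡ 1^2 = 1 (mod 67)
66^32 ≡ 1^2 = 1 (mod 67)
66^64 ≡ 1^2 = 1 (mod 67)
66^128 ≡ 1^2 = 1 (mod 67)
66^256 ≡ 1^2 = 1 (mod 67)
66^498 = 66^256 * 66^128 * 66^64 * 66^32 * 66^16 * 66^2 ≡ 1 * 1 * 1 * 1 * 1 * 1 (mod 67).
Accumulate the product:
1 * 1 = 1
1 * 1 = 1
1 * 1 = 1
1 * 1 = 1
1 * 1 = 1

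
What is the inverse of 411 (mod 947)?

947 = 2·411 + 125
411 = 3·125 + 36
125 = 3·36 + 17
36 = 2·17 + 2
17 = 8·2 + 1
2 = 2·1 + 0
gcd(411, 947) = 1, so the inverse exists.
Back-substitute for 1:
1 = 1·17 − 8·2
  = −8·36 + 17·17
  = 17·125 − 59·36
  = −59·411 + 194·125
  = 194·947 − 447·411
So 411⁻¹ ≡ −447 ≡ 500 (mod 947).

500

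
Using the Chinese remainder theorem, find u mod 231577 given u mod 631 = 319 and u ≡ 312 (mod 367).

631⁻¹ mod 367: 631×57 ≡ 1 (mod 367), so 631⁻¹ ≡ 57.
u = 319 + 631×((312 − 319)×57 mod 367) = 319 + 631×335 = 211704.
Check: 211704 mod 631 = 319, 211704 mod 367 = 312. ✓

211704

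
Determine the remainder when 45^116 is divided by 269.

Using repeated squaring:
116 in binary is 1110100, i.e. 116 = 64 + 32 + 16 + 4.
45^1 ≡ 45 (mod 269)
45^2 ≡ 45^2 = 2025 ≡ 142 (mod 269)
45^4 ≡ 142^2 = 20164 ≡ 258 (mod 269)
45^8 ≡ 258^2 = 66564 ≡ 121 (mod 269)
45^16 ≡ 121^2 = 14641 ≡ 115 (mod 269)
45^32 ≡ 115^2 = 13225 ≡ 44 (mod 269)
45^64 ≡ 44^2 = 1936 ≡ 53 (mod 269)
45^116 = 45^64 · 45^32 · 45^16 · 45^4 ≡ 53 · 44 · 115 · 258 (mod 269).
Accumulate the product:
53 · 44 = 2332 ≡ 180
180 · 115 = 20700 ≡ 256
256 · 258 = 66048 ≡ 143

143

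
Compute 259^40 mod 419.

By square-and-multiply:
40 in binary is 101000, i.e. 40 = 32 + 8.
259^1 ≡ 259 (mod 419)
259^2 ≡ 259^2 = 67081 ≡ 41 (mod 419)
259^4 ≡ 41^2 = 1681 ≡ 5 (mod 419)
259^8 ≡ 5^2 = 25 (mod 419)
259^16 ≡ 25^2 = 625 ≡ 206 (mod 419)
259^32 ≡ 206^2 = 42436 ≡ 117 (mod 419)
259^40 = 259^32 · 259^8 ≡ 117 · 25 (mod 419).
117 · 25 = 2925 ≡ 411 (mod 419).

411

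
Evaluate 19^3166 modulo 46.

13

Compute successive squares:
3166 in binary is 110001011110, i.e. 3166 = 2048 + 1024 + 64 + 16 + 8 + 4 + 2.
19^1 ≡ 19 (mod 46)
19^2 ≡ 19^2 = 361 ≡ 39 (mod 46)
19^4 ≡ 39^2 = 1521 ≡ 3 (mod 46)
19^8 ≡ 3^2 = 9 (mod 46)
19^16 ≡ 9^2 = 81 ≡ 35 (mod 46)
19^32 ≡ 35^2 = 1225 ≡ 29 (mod 46)
19^64 ≡ 29^2 = 841 ≡ 13 (mod 46)
19^128 ≡ 13^2 = 169 ≡ 31 (mod 46)
19^256 ≡ 31^2 = 961 ≡ 41 (mod 46)
19^512 ≡ 41^2 = 1681 ≡ 25 (mod 46)
19^1024 ≡ 25^2 = 625 ≡ 27 (mod 46)
19^2048 ≡ 27^2 = 729 ≡ 39 (mod 46)
19^3166 = 19^2048 × 19^1024 × 19^64 × 19^16 × 19^8 × 19^4 × 19^2 ≡ 39 × 27 × 13 × 35 × 9 × 3 × 39 (mod 46).
Accumulate the product:
39 × 27 = 1053 ≡ 41
41 × 13 = 533 ≡ 27
27 × 35 = 945 ≡ 25
25 × 9 = 225 ≡ 41
41 × 3 = 123 ≡ 31
31 × 39 = 1209 ≡ 13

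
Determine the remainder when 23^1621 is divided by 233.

By square-and-multiply:
1621 in binary is 11001010101, i.e. 1621 = 1024 + 512 + 64 + 16 + 4 + 1.
23^1 ≡ 23 (mod 233)
23^2 ≡ 23^2 = 529 ≡ 63 (mod 233)
23^4 ≡ 63^2 = 3969 ≡ 8 (mod 233)
23^8 ≡ 8^2 = 64 (mod 233)
23^16 ≡ 64^2 = 4096 ≡ 135 (mod 233)
23^32 ≡ 135^2 = 18225 ≡ 51 (mod 233)
23^64 ≡ 51^2 = 2601 ≡ 38 (mod 233)
23^128 ≡ 38^2 = 1444 ≡ 46 (mod 233)
23^256 ≡ 46^2 = 2116 ≡ 19 (mod 233)
23^512 ≡ 19^2 = 361 ≡ 128 (mod 233)
23^1024 ≡ 128^2 = 16384 ≡ 74 (mod 233)
23^1621 = 23^1024 · 23^512 · 23^64 · 23^16 · 23^4 · 23^1 ≡ 74 · 128 · 38 · 135 · 8 · 23 (mod 233).
Accumulate the product:
74 · 128 = 9472 ≡ 152
152 · 38 = 5776 ≡ 184
184 · 135 = 24840 ≡ 142
142 · 8 = 1136 ≡ 204
204 · 23 = 4692 ≡ 32

32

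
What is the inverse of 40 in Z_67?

62

Apply the Euclidean algorithm and back-substitute:
67 = 1·40 + 27
40 = 1·27 + 13
27 = 2·13 + 1
13 = 13·1 + 0
gcd(40, 67) = 1, so the inverse exists.
Bézout: 1 = 3·67 − 5·40.
So 40⁻¹ ≡ −5 ≡ 62 (mod 67).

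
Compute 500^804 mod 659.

804 in binary is 1100100100, i.e. 804 = 512 + 256 + 32 + 4.
500^1 ≡ 500 (mod 659)
500^2 ≡ 500^2 = 250000 ≡ 239 (mod 659)
500^4 ≡ 239^2 = 57121 ≡ 447 (mod 659)
500^8 ≡ 447^2 = 199809 ≡ 132 (mod 659)
500^16 ≡ 132^2 = 17424 ≡ 290 (mod 659)
500^32 ≡ 290^2 = 84100 ≡ 407 (mod 659)
500^64 ≡ 407^2 = 165649 ≡ 240 (mod 659)
500^128 ≡ 240^2 = 57600 ≡ 267 (mod 659)
500^256 ≡ 267^2 = 71289 ≡ 117 (mod 659)
500^512 ≡ 117^2 = 13689 ≡ 509 (mod 659)
500^804 = 500^512 × 500^256 × 500^32 × 500^4 ≡ 509 × 117 × 407 × 447 (mod 659).
Accumulate the product:
509 × 117 = 59553 ≡ 243
243 × 407 = 98901 ≡ 51
51 × 447 = 22797 ≡ 391

391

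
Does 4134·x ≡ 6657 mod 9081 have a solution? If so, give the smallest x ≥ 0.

140

gcd(4134, 9081) = 3, and 3 | 6657, so solutions exist.
Divide through by 3: 1378·x ≡ 2219 mod 3027.
1378⁻¹ ≡ 1843 (mod 3027).
x ≡ 1843·2219 ≡ 140 (mod 3027).
The smallest non-negative solution is x = 140.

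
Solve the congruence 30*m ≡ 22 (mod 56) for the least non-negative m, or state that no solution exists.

gcd(30, 56) = 2, and 2 | 22, so solutions exist.
Divide through by 2: 15*m mod 28 = 11.
15⁻¹ ≡ 15 (mod 28).
m ≡ 15*11 ≡ 25 (mod 28).
The smallest non-negative solution is m = 25.

25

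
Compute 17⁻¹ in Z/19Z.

9

19 = 1·17 + 2
17 = 8·2 + 1
2 = 2·1 + 0
gcd(17, 19) = 1, so the inverse exists.
Back-substitute for 1:
1 = 1·17 − 8·2
  = −8·19 + 9·17
So 17⁻¹ ≡ 9 (mod 19).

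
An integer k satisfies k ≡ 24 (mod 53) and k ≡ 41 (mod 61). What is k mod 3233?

53⁻¹ mod 61: 53*38 ≡ 1 (mod 61), so 53⁻¹ ≡ 38.
k = 24 + 53*((41 − 24)*38 mod 61) = 24 + 53*36 = 1932.

1932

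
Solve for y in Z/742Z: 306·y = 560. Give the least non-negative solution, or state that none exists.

77

gcd(306, 742) = 2, and 2 | 560, so solutions exist.
Divide through by 2: 153·y mod 371 = 280.
153⁻¹ ≡ 97 (mod 371).
y ≡ 97·280 ≡ 77 (mod 371).
The smallest non-negative solution is y = 77.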